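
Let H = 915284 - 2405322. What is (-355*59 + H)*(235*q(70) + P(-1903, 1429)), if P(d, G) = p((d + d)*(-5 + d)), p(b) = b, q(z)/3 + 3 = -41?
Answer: -10925658183924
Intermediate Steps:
q(z) = -132 (q(z) = -9 + 3*(-41) = -9 - 123 = -132)
P(d, G) = 2*d*(-5 + d) (P(d, G) = (d + d)*(-5 + d) = (2*d)*(-5 + d) = 2*d*(-5 + d))
H = -1490038
(-355*59 + H)*(235*q(70) + P(-1903, 1429)) = (-355*59 - 1490038)*(235*(-132) + 2*(-1903)*(-5 - 1903)) = (-20945 - 1490038)*(-31020 + 2*(-1903)*(-1908)) = -1510983*(-31020 + 7261848) = -1510983*7230828 = -10925658183924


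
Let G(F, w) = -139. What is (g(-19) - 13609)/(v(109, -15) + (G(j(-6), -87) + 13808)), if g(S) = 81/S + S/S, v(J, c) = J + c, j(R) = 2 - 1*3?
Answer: -258633/261497 ≈ -0.98905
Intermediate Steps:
j(R) = -1 (j(R) = 2 - 3 = -1)
g(S) = 1 + 81/S (g(S) = 81/S + 1 = 1 + 81/S)
(g(-19) - 13609)/(v(109, -15) + (G(j(-6), -87) + 13808)) = ((81 - 19)/(-19) - 13609)/((109 - 15) + (-139 + 13808)) = (-1/19*62 - 13609)/(94 + 13669) = (-62/19 - 13609)/13763 = -258633/19*1/13763 = -258633/261497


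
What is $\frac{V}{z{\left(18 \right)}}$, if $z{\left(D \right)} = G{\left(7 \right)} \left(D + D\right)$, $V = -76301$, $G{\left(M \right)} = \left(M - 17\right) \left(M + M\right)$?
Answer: $\frac{76301}{5040} \approx 15.139$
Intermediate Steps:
$G{\left(M \right)} = 2 M \left(-17 + M\right)$ ($G{\left(M \right)} = \left(-17 + M\right) 2 M = 2 M \left(-17 + M\right)$)
$z{\left(D \right)} = - 280 D$ ($z{\left(D \right)} = 2 \cdot 7 \left(-17 + 7\right) \left(D + D\right) = 2 \cdot 7 \left(-10\right) 2 D = - 140 \cdot 2 D = - 280 D$)
$\frac{V}{z{\left(18 \right)}} = - \frac{76301}{\left(-280\right) 18} = - \frac{76301}{-5040} = \left(-76301\right) \left(- \frac{1}{5040}\right) = \frac{76301}{5040}$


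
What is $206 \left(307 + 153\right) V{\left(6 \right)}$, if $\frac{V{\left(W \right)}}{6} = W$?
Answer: $3411360$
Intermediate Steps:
$V{\left(W \right)} = 6 W$
$206 \left(307 + 153\right) V{\left(6 \right)} = 206 \left(307 + 153\right) 6 \cdot 6 = 206 \cdot 460 \cdot 36 = 94760 \cdot 36 = 3411360$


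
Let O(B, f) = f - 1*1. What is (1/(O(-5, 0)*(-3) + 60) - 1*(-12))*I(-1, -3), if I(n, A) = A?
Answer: -757/21 ≈ -36.048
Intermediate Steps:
O(B, f) = -1 + f (O(B, f) = f - 1 = -1 + f)
(1/(O(-5, 0)*(-3) + 60) - 1*(-12))*I(-1, -3) = (1/((-1 + 0)*(-3) + 60) - 1*(-12))*(-3) = (1/(-1*(-3) + 60) + 12)*(-3) = (1/(3 + 60) + 12)*(-3) = (1/63 + 12)*(-3) = (757/63)*(-3) = -757/21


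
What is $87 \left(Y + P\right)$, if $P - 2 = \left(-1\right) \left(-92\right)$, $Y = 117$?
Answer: $18357$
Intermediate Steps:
$P = 94$ ($P = 2 - -92 = 2 + 92 = 94$)
$87 \left(Y + P\right) = 87 \left(117 + 94\right) = 87 \cdot 211 = 18357$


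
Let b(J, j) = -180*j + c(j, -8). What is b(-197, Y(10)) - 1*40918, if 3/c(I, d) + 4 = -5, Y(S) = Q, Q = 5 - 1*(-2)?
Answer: -126535/3 ≈ -42178.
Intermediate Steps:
Q = 7 (Q = 5 + 2 = 7)
Y(S) = 7
c(I, d) = -1/3 (c(I, d) = 3/(-4 - 5) = 3/(-9) = 3*(-1/9) = -1/3)
b(J, j) = -1/3 - 180*j (b(J, j) = -180*j - 1/3 = -1/3 - 180*j)
b(-197, Y(10)) - 1*40918 = (-1/3 - 180*7) - 1*40918 = (-1/3 - 1260) - 40918 = -3781/3 - 40918 = -126535/3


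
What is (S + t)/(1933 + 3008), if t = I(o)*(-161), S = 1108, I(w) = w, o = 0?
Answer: 1108/4941 ≈ 0.22425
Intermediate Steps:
t = 0 (t = 0*(-161) = 0)
(S + t)/(1933 + 3008) = (1108 + 0)/(1933 + 3008) = 1108/4941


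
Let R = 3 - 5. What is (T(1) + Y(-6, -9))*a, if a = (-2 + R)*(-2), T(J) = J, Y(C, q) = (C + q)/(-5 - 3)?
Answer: 23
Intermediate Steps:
Y(C, q) = -C/8 - q/8 (Y(C, q) = (C + q)/(-8) = (C + q)*(-⅛) = -C/8 - q/8)
R = -2
a = 8 (a = (-2 - 2)*(-2) = -4*(-2) = 8)
(T(1) + Y(-6, -9))*a = (1 + (-⅛*(-6) - ⅛*(-9)))*8 = (1 + (¾ + 9/8))*8 = (1 + 15/8)*8 = (23/8)*8 = 23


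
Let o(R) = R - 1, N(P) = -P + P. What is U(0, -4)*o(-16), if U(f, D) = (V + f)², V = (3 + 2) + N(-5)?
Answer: -425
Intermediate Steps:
N(P) = 0
o(R) = -1 + R
V = 5 (V = (3 + 2) + 0 = 5 + 0 = 5)
U(f, D) = (5 + f)²
U(0, -4)*o(-16) = (5 + 0)²*(-1 - 16) = 5²*(-17) = 25*(-17) = -425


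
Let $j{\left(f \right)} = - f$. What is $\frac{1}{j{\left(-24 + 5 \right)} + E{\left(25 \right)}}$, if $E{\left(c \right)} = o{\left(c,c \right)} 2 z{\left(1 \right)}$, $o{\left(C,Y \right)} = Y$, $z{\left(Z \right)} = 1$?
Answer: $\frac{1}{69} \approx 0.014493$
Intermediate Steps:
$E{\left(c \right)} = 2 c$ ($E{\left(c \right)} = c 2 \cdot 1 = 2 c 1 = 2 c$)
$\frac{1}{j{\left(-24 + 5 \right)} + E{\left(25 \right)}} = \frac{1}{- (-24 + 5) + 2 \cdot 25} = \frac{1}{\left(-1\right) \left(-19\right) + 50} = \frac{1}{19 + 50} = \frac{1}{69}$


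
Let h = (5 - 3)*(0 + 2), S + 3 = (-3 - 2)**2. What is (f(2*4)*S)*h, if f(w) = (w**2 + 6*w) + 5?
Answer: 10296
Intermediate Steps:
f(w) = 5 + w**2 + 6*w
S = 22 (S = -3 + (-3 - 2)**2 = -3 + (-5)**2 = -3 + 25 = 22)
h = 4 (h = 2*2 = 4)
(f(2*4)*S)*h = ((5 + (2*4)**2 + 6*(2*4))*22)*4 = ((5 + 8**2 + 6*8)*22)*4 = ((5 + 64 + 48)*22)*4 = (117*22)*4 = 2574*4 = 10296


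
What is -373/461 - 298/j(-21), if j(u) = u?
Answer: 129545/9681 ≈ 13.381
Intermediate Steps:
-373/461 - 298/j(-21) = -373/461 - 298/(-21) = -373*1/461 - 298*(-1/21) = -373/461 + 298/21 = 129545/9681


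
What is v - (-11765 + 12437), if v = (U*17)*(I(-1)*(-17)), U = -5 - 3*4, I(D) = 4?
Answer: 18980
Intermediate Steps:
U = -17 (U = -5 - 12 = -17)
v = 19652 (v = (-17*17)*(4*(-17)) = -289*(-68) = 19652)
v - (-11765 + 12437) = 19652 - (-11765 + 12437) = 19652 - 1*672 = 19652 - 672 = 18980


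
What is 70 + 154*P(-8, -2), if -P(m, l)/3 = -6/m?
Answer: -553/2 ≈ -276.50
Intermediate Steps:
P(m, l) = 18/m (P(m, l) = -(-18)/m = 18/m)
70 + 154*P(-8, -2) = 70 + 154*(18/(-8)) = 70 + 154*(18*(-1/8)) = 70 + 154*(-9/4) = 70 - 693/2 = -553/2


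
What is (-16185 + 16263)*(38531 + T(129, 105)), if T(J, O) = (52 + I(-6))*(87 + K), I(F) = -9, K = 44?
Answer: 3444792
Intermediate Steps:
T(J, O) = 5633 (T(J, O) = (52 - 9)*(87 + 44) = 43*131 = 5633)
(-16185 + 16263)*(38531 + T(129, 105)) = (-16185 + 16263)*(38531 + 5633) = 78*44164 = 3444792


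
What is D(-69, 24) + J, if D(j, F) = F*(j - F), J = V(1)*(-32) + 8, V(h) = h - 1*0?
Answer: -2256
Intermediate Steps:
V(h) = h (V(h) = h + 0 = h)
J = -24 (J = 1*(-32) + 8 = -32 + 8 = -24)
D(-69, 24) + J = 24*(-69 - 1*24) - 24 = 24*(-69 - 24) - 24 = 24*(-93) - 24 = -2232 - 24 = -2256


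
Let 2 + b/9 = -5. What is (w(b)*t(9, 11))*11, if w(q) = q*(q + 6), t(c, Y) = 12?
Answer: 474012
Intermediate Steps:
b = -63 (b = -18 + 9*(-5) = -18 - 45 = -63)
w(q) = q*(6 + q)
(w(b)*t(9, 11))*11 = (-63*(6 - 63)*12)*11 = (-63*(-57)*12)*11 = (3591*12)*11 = 43092*11 = 474012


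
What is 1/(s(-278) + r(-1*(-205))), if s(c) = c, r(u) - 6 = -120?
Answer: -1/392 ≈ -0.0025510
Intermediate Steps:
r(u) = -114 (r(u) = 6 - 120 = -114)
1/(s(-278) + r(-1*(-205))) = 1/(-278 - 114) = 1/(-392) = -1/392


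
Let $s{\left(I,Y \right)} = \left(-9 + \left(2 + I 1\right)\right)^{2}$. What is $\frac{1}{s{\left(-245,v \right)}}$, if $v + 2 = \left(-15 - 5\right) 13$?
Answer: $\frac{1}{63504} \approx 1.5747 \cdot 10^{-5}$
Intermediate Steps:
$v = -262$ ($v = -2 + \left(-15 - 5\right) 13 = -2 - 260 = -262$)
$s{\left(I,Y \right)} = \left(-7 + I\right)^{2}$ ($s{\left(I,Y \right)} = \left(-9 + \left(2 + I\right)\right)^{2} = \left(-7 + I\right)^{2}$)
$\frac{1}{s{\left(-245,v \right)}} = \frac{1}{\left(-7 - 245\right)^{2}} = \frac{1}{\left(-252\right)^{2}} = \frac{1}{63504}$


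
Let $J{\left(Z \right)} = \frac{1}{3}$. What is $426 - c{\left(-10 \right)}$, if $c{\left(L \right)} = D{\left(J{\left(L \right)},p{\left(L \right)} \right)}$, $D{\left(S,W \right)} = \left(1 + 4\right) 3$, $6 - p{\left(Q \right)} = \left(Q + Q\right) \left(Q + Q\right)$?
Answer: $411$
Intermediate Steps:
$J{\left(Z \right)} = \frac{1}{3}$
$p{\left(Q \right)} = 6 - 4 Q^{2}$ ($p{\left(Q \right)} = 6 - \left(Q + Q\right) \left(Q + Q\right) = 6 - 2 Q 2 Q = 6 - 4 Q^{2}$)
$D{\left(S,W \right)} = 15$ ($D{\left(S,W \right)} = 5 \cdot 3 = 15$)
$c{\left(L \right)} = 15$
$426 - c{\left(-10 \right)} = 426 - 15 = 411$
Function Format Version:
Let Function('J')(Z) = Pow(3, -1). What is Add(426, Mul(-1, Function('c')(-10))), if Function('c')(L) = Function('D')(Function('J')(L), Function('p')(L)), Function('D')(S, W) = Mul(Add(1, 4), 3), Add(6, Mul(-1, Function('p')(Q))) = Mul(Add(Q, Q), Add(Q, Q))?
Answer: 411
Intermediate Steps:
Function('J')(Z) = Rational(1, 3)
Function('p')(Q) = Add(6, Mul(-4, Pow(Q, 2))) (Function('p')(Q) = Add(6, Mul(-1, Mul(Add(Q, Q), Add(Q, Q)))) = Add(6, Mul(-1, Mul(Mul(2, Q), Mul(2, Q)))) = Add(6, Mul(-1, Mul(4, Pow(Q, 2)))) = Add(6, Mul(-4, Pow(Q, 2))))
Function('D')(S, W) = 15 (Function('D')(S, W) = Mul(5, 3) = 15)
Function('c')(L) = 15
Add(426, Mul(-1, Function('c')(-10))) = Add(426, Mul(-1, 15)) = Add(426, -15) = 411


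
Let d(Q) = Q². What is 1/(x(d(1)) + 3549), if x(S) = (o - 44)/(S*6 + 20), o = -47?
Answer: 2/7091 ≈ 0.00028205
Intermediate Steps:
x(S) = -91/(20 + 6*S) (x(S) = (-47 - 44)/(S*6 + 20) = -91/(6*S + 20) = -91/(20 + 6*S))
1/(x(d(1)) + 3549) = 1/(-91/(20 + 6*1²) + 3549) = 1/(-91/(20 + 6*1) + 3549) = 1/(-91/(20 + 6) + 3549) = 1/(-91/26 + 3549) = 1/(-91*1/26 + 3549) = 1/(-7/2 + 3549) = 1/(7091/2) = 2/7091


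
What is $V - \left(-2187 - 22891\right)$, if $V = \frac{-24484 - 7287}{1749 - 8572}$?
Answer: $\frac{171138965}{6823} \approx 25083.0$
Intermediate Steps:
$V = \frac{31771}{6823}$ ($V = - \frac{31771}{-6823} = \left(-31771\right) \left(- \frac{1}{6823}\right) = \frac{31771}{6823} \approx 4.6565$)
$V - \left(-2187 - 22891\right) = \frac{31771}{6823} - \left(-2187 - 22891\right) = \frac{31771}{6823} - -25078 = \frac{31771}{6823} + 25078 = \frac{171138965}{6823}$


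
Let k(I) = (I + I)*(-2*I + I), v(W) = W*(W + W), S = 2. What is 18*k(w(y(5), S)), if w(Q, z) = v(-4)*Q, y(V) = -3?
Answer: -331776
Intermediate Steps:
v(W) = 2*W² (v(W) = W*(2*W) = 2*W²)
w(Q, z) = 32*Q (w(Q, z) = (2*(-4)²)*Q = (2*16)*Q = 32*Q)
k(I) = -2*I² (k(I) = (2*I)*(-I) = -2*I²)
18*k(w(y(5), S)) = 18*(-2*(32*(-3))²) = 18*(-2*(-96)²) = 18*(-2*9216) = 18*(-18432) = -331776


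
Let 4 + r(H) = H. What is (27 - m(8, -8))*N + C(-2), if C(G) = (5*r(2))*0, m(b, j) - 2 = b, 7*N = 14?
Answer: 34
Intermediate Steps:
N = 2 (N = (⅐)*14 = 2)
r(H) = -4 + H
m(b, j) = 2 + b
C(G) = 0 (C(G) = (5*(-4 + 2))*0 = (5*(-2))*0 = -10*0 = 0)
(27 - m(8, -8))*N + C(-2) = (27 - (2 + 8))*2 + 0 = (27 - 1*10)*2 + 0 = (27 - 10)*2 + 0 = 17*2 + 0 = 34 + 0 = 34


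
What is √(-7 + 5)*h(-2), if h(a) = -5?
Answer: -5*I*√2 ≈ -7.0711*I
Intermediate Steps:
√(-7 + 5)*h(-2) = √(-7 + 5)*(-5) = √(-2)*(-5) = (I*√2)*(-5) = -5*I*√2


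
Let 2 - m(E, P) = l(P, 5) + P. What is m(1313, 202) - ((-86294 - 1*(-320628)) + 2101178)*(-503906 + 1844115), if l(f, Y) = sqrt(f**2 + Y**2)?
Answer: -3130074202208 - sqrt(40829) ≈ -3.1301e+12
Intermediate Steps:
l(f, Y) = sqrt(Y**2 + f**2)
m(E, P) = 2 - P - sqrt(25 + P**2) (m(E, P) = 2 - (sqrt(5**2 + P**2) + P) = 2 - (sqrt(25 + P**2) + P) = 2 - (P + sqrt(25 + P**2)) = 2 + (-P - sqrt(25 + P**2)) = 2 - P - sqrt(25 + P**2))
m(1313, 202) - ((-86294 - 1*(-320628)) + 2101178)*(-503906 + 1844115) = (2 - 1*202 - sqrt(25 + 202**2)) - ((-86294 - 1*(-320628)) + 2101178)*(-503906 + 1844115) = (2 - 202 - sqrt(25 + 40804)) - ((-86294 + 320628) + 2101178)*1340209 = (2 - 202 - sqrt(40829)) - (234334 + 2101178)*1340209 = (-200 - sqrt(40829)) - 2335512*1340209 = (-200 - sqrt(40829)) - 1*3130074202008 = (-200 - sqrt(40829)) - 3130074202008 = -3130074202208 - sqrt(40829)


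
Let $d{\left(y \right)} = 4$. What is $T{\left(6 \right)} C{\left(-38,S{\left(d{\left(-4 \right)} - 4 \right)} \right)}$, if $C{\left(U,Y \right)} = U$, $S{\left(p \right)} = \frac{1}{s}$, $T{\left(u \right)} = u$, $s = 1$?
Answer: $-228$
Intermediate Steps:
$S{\left(p \right)} = 1$ ($S{\left(p \right)} = 1^{-1} = 1$)
$T{\left(6 \right)} C{\left(-38,S{\left(d{\left(-4 \right)} - 4 \right)} \right)} = 6 \left(-38\right) = -228$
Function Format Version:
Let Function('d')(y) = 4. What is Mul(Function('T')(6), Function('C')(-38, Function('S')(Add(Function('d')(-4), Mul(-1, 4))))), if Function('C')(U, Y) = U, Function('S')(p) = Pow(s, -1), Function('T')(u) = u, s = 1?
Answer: -228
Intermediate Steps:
Function('S')(p) = 1 (Function('S')(p) = Pow(1, -1) = 1)
Mul(Function('T')(6), Function('C')(-38, Function('S')(Add(Function('d')(-4), Mul(-1, 4))))) = Mul(6, -38) = -228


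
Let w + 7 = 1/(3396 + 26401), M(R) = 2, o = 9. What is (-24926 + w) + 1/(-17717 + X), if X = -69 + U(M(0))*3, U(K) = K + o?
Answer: -13189211465597/528986141 ≈ -24933.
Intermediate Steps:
U(K) = 9 + K (U(K) = K + 9 = 9 + K)
X = -36 (X = -69 + (9 + 2)*3 = -69 + 11*3 = -69 + 33 = -36)
w = -208578/29797 (w = -7 + 1/(3396 + 26401) = -7 + 1/29797 = -208578/29797 ≈ -7.0000)
(-24926 + w) + 1/(-17717 + X) = (-24926 - 208578/29797) + 1/(-17717 - 36) = -742928600/29797 + 1/(-17753) = -742928600/29797 - 1/17753 = -13189211465597/528986141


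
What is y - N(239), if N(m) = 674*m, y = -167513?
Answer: -328599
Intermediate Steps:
y - N(239) = -167513 - 674*239 = -167513 - 1*161086 = -167513 - 161086 = -328599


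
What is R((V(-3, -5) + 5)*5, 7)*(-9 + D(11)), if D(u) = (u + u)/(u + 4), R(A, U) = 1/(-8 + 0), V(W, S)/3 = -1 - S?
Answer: 113/120 ≈ 0.94167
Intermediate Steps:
V(W, S) = -3 - 3*S (V(W, S) = 3*(-1 - S) = -3 - 3*S)
R(A, U) = -⅛ (R(A, U) = 1/(-8) = -⅛)
D(u) = 2*u/(4 + u) (D(u) = (2*u)/(4 + u) = 2*u/(4 + u))
R((V(-3, -5) + 5)*5, 7)*(-9 + D(11)) = -(-9 + 2*11/(4 + 11))/8 = -(-9 + 2*11/15)/8 = -(-9 + 2*11*(1/15))/8 = -(-9 + 22/15)/8 = -⅛*(-113/15) = 113/120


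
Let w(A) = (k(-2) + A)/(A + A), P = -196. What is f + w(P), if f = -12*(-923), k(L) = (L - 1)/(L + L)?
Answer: 17367949/1568 ≈ 11077.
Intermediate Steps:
k(L) = (-1 + L)/(2*L) (k(L) = (-1 + L)/((2*L)) = (-1 + L)*(1/(2*L)) = (-1 + L)/(2*L))
w(A) = (¾ + A)/(2*A) (w(A) = ((½)*(-1 - 2)/(-2) + A)/(A + A) = ((½)*(-½)*(-3) + A)/((2*A)) = (¾ + A)*(1/(2*A)) = (¾ + A)/(2*A))
f = 11076
f + w(P) = 11076 + (⅛)*(3 + 4*(-196))/(-196) = 11076 + (⅛)*(-1/196)*(3 - 784) = 11076 + (⅛)*(-1/196)*(-781) = 11076 + 781/1568 = 17367949/1568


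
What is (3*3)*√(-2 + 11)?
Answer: 27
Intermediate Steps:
(3*3)*√(-2 + 11) = 9*√9 = 9*3 = 27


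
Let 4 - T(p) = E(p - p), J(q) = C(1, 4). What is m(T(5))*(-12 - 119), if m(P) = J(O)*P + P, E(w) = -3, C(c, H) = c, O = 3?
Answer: -1834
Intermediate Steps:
J(q) = 1
T(p) = 7 (T(p) = 4 - 1*(-3) = 4 + 3 = 7)
m(P) = 2*P (m(P) = 1*P + P = P + P = 2*P)
m(T(5))*(-12 - 119) = (2*7)*(-12 - 119) = 14*(-131) = -1834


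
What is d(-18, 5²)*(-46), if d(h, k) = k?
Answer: -1150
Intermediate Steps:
d(-18, 5²)*(-46) = 5²*(-46) = 25*(-46) = -1150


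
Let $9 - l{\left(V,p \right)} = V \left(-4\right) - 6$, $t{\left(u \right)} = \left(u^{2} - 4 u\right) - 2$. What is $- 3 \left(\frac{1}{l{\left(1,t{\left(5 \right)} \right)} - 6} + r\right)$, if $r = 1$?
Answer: $- \frac{42}{13} \approx -3.2308$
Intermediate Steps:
$t{\left(u \right)} = -2 + u^{2} - 4 u$
$l{\left(V,p \right)} = 15 + 4 V$ ($l{\left(V,p \right)} = 9 - \left(V \left(-4\right) - 6\right) = 9 - \left(- 4 V - 6\right) = 9 - \left(-6 - 4 V\right) = 9 + \left(6 + 4 V\right) = 15 + 4 V$)
$- 3 \left(\frac{1}{l{\left(1,t{\left(5 \right)} \right)} - 6} + r\right) = - 3 \left(\frac{1}{\left(15 + 4 \cdot 1\right) - 6} + 1\right) = - 3 \left(\frac{1}{\left(15 + 4\right) - 6} + 1\right) = - 3 \left(\frac{1}{19 - 6} + 1\right) = - 3 \left(\frac{1}{13} + 1\right) = \left(-3\right) \frac{14}{13} = - \frac{42}{13}$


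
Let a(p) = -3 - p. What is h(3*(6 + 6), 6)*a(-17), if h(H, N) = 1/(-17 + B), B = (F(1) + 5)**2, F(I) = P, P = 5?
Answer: 14/83 ≈ 0.16867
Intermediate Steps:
F(I) = 5
B = 100 (B = (5 + 5)**2 = 10**2 = 100)
h(H, N) = 1/83 (h(H, N) = 1/(-17 + 100) = 1/83)
h(3*(6 + 6), 6)*a(-17) = (-3 - 1*(-17))/83 = (-3 + 17)/83 = (1/83)*14 = 14/83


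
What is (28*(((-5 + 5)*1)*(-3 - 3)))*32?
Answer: 0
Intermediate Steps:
(28*(((-5 + 5)*1)*(-3 - 3)))*32 = (28*((0*1)*(-6)))*32 = (28*(0*(-6)))*32 = (28*0)*32 = 0*32 = 0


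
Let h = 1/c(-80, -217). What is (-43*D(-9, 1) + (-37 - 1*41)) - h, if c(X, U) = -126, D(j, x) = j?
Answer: 38935/126 ≈ 309.01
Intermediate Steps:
h = -1/126 (h = 1/(-126) = -1/126 ≈ -0.0079365)
(-43*D(-9, 1) + (-37 - 1*41)) - h = (-43*(-9) + (-37 - 1*41)) - 1*(-1/126) = (387 + (-37 - 41)) + 1/126 = (387 - 78) + 1/126 = 309 + 1/126 = 38935/126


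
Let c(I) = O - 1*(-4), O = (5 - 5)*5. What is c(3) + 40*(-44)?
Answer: -1756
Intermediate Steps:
O = 0 (O = 0*5 = 0)
c(I) = 4 (c(I) = 0 - 1*(-4) = 0 + 4 = 4)
c(3) + 40*(-44) = 4 + 40*(-44) = 4 - 1760 = -1756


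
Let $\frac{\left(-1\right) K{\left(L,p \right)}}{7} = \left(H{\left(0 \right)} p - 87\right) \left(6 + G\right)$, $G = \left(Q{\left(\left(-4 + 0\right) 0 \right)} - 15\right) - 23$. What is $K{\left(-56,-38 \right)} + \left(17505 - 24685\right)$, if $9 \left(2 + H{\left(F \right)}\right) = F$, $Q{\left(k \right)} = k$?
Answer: $-9644$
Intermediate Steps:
$H{\left(F \right)} = -2 + \frac{F}{9}$
$G = -38$ ($G = \left(\left(-4 + 0\right) 0 - 15\right) - 23 = \left(\left(-4\right) 0 - 15\right) - 23 = \left(0 - 15\right) - 23 = -15 - 23 = -38$)
$K{\left(L,p \right)} = -19488 - 448 p$ ($K{\left(L,p \right)} = - 7 \left(\left(-2 + \frac{1}{9} \cdot 0\right) p - 87\right) \left(6 - 38\right) = - 7 \left(\left(-2 + 0\right) p - 87\right) \left(-32\right) = - 7 \left(- 2 p - 87\right) \left(-32\right) = - 7 \left(-87 - 2 p\right) \left(-32\right) = - 7 \left(2784 + 64 p\right) = -19488 - 448 p$)
$K{\left(-56,-38 \right)} + \left(17505 - 24685\right) = \left(-19488 - -17024\right) + \left(17505 - 24685\right) = \left(-19488 + 17024\right) - 7180 = -2464 - 7180 = -9644$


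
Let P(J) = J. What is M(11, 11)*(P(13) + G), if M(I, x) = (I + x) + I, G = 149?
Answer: 5346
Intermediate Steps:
M(I, x) = x + 2*I
M(11, 11)*(P(13) + G) = (11 + 2*11)*(13 + 149) = (11 + 22)*162 = 33*162 = 5346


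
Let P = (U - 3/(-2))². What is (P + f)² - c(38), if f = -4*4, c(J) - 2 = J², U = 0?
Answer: -20111/16 ≈ -1256.9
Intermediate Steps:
c(J) = 2 + J²
P = 9/4 (P = (0 - 3/(-2))² = (0 - 3*(-½))² = (0 + 3/2)² = (3/2)² = 9/4 ≈ 2.2500)
f = -16
(P + f)² - c(38) = (9/4 - 16)² - (2 + 38²) = (-55/4)² - (2 + 1444) = 3025/16 - 1*1446 = 3025/16 - 1446 = -20111/16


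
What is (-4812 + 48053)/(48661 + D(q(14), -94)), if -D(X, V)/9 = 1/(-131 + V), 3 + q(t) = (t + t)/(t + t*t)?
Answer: 1081025/1216526 ≈ 0.88862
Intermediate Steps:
q(t) = -3 + 2*t/(t + t**2) (q(t) = -3 + (t + t)/(t + t*t) = -3 + (2*t)/(t + t**2) = -3 + 2*t/(t + t**2))
D(X, V) = -9/(-131 + V)
(-4812 + 48053)/(48661 + D(q(14), -94)) = (-4812 + 48053)/(48661 - 9/(-131 - 94)) = 43241/(48661 - 9/(-225)) = 43241/(48661 - 9*(-1/225)) = 43241/(48661 + 1/25) = 43241/(1216526/25) = 43241*(25/1216526) = 1081025/1216526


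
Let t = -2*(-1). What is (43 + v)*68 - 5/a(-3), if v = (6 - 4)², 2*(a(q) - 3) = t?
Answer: 12779/4 ≈ 3194.8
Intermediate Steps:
t = 2
a(q) = 4 (a(q) = 3 + (½)*2 = 3 + 1 = 4)
v = 4 (v = 2² = 4)
(43 + v)*68 - 5/a(-3) = (43 + 4)*68 - 5/4 = 47*68 - 5/4 = 3196 - 1*5/4 = 3196 - 5/4 = 12779/4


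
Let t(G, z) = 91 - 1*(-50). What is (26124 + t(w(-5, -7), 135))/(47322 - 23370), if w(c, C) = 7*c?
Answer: 8755/7984 ≈ 1.0966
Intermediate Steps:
t(G, z) = 141 (t(G, z) = 91 + 50 = 141)
(26124 + t(w(-5, -7), 135))/(47322 - 23370) = (26124 + 141)/(47322 - 23370) = 26265/23952 = 26265*(1/23952) = 8755/7984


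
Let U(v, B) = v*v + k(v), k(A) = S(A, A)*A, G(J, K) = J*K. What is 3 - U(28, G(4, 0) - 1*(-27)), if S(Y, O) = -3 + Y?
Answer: -1481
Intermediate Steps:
k(A) = A*(-3 + A) (k(A) = (-3 + A)*A = A*(-3 + A))
U(v, B) = v**2 + v*(-3 + v) (U(v, B) = v*v + v*(-3 + v) = v**2 + v*(-3 + v))
3 - U(28, G(4, 0) - 1*(-27)) = 3 - 28*(-3 + 2*28) = 3 - 28*(-3 + 56) = 3 - 28*53 = 3 - 1*1484 = 3 - 1484 = -1481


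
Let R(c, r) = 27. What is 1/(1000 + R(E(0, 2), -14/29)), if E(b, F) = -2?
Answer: 1/1027 ≈ 0.00097371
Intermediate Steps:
1/(1000 + R(E(0, 2), -14/29)) = 1/(1000 + 27) = 1/1027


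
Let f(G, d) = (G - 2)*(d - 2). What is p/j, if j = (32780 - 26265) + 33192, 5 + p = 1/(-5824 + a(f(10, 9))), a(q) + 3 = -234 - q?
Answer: -30586/242887719 ≈ -0.00012593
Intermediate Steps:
f(G, d) = (-2 + G)*(-2 + d)
a(q) = -237 - q (a(q) = -3 + (-234 - q) = -237 - q)
p = -30586/6117 (p = -5 + 1/(-5824 + (-237 - (4 - 2*10 - 2*9 + 10*9))) = -5 + 1/(-5824 + (-237 - (4 - 20 - 18 + 90))) = -5 + 1/(-5824 + (-237 - 1*56)) = -5 + 1/(-5824 + (-237 - 56)) = -5 + 1/(-5824 - 293) = -5 + 1/(-6117) = -5 - 1/6117 = -30586/6117 ≈ -5.0002)
j = 39707 (j = 6515 + 33192 = 39707)
p/j = -30586/6117/39707 = -30586/6117*1/39707 = -30586/242887719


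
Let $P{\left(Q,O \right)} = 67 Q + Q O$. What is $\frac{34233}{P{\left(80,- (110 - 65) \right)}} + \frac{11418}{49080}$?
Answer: $\frac{14168761}{719840} \approx 19.683$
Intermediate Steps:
$P{\left(Q,O \right)} = 67 Q + O Q$
$\frac{34233}{P{\left(80,- (110 - 65) \right)}} + \frac{11418}{49080} = \frac{34233}{80 \left(67 - \left(110 - 65\right)\right)} + \frac{11418}{49080} = \frac{34233}{80 \left(67 - 45\right)} + 11418 \cdot \frac{1}{49080} = \frac{34233}{80 \left(67 - 45\right)} + \frac{1903}{8180} = \frac{34233}{80 \cdot 22} + \frac{1903}{8180} = \frac{34233}{1760} + \frac{1903}{8180} = \frac{14168761}{719840}$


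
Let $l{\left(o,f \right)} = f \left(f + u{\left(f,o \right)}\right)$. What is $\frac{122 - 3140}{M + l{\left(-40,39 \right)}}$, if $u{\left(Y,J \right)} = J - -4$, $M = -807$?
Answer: $\frac{503}{115} \approx 4.3739$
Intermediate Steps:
$u{\left(Y,J \right)} = 4 + J$ ($u{\left(Y,J \right)} = J + 4 = 4 + J$)
$l{\left(o,f \right)} = f \left(4 + f + o\right)$ ($l{\left(o,f \right)} = f \left(f + \left(4 + o\right)\right) = f \left(4 + f + o\right)$)
$\frac{122 - 3140}{M + l{\left(-40,39 \right)}} = \frac{122 - 3140}{-807 + 39 \left(4 + 39 - 40\right)} = - \frac{3018}{-807 + 39 \cdot 3} = - \frac{3018}{-807 + 117} = - \frac{3018}{-690} = \left(-3018\right) \left(- \frac{1}{690}\right) = \frac{503}{115}$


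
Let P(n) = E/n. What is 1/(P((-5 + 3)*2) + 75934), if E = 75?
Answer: 4/303661 ≈ 1.3173e-5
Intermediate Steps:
P(n) = 75/n
1/(P((-5 + 3)*2) + 75934) = 1/(75/(((-5 + 3)*2)) + 75934) = 1/(75/((-2*2)) + 75934) = 1/(75/(-4) + 75934) = 1/(75*(-¼) + 75934) = 1/(-75/4 + 75934) = 1/(303661/4) = 4/303661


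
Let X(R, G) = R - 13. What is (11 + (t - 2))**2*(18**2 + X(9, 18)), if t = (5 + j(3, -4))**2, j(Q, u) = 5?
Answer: 3801920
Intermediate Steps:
X(R, G) = -13 + R
t = 100 (t = (5 + 5)**2 = 10**2 = 100)
(11 + (t - 2))**2*(18**2 + X(9, 18)) = (11 + (100 - 2))**2*(18**2 + (-13 + 9)) = (11 + 98)**2*(324 - 4) = 109**2*320 = 11881*320 = 3801920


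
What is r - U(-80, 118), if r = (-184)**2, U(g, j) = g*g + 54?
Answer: 27402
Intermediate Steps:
U(g, j) = 54 + g**2 (U(g, j) = g**2 + 54 = 54 + g**2)
r = 33856
r - U(-80, 118) = 33856 - (54 + (-80)**2) = 33856 - (54 + 6400) = 33856 - 1*6454 = 33856 - 6454 = 27402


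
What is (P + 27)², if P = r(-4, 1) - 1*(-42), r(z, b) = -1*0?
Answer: 4761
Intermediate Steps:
r(z, b) = 0
P = 42 (P = 0 - 1*(-42) = 0 + 42 = 42)
(P + 27)² = (42 + 27)² = 69² = 4761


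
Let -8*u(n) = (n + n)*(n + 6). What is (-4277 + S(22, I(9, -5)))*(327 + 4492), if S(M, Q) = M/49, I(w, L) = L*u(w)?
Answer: -1009826269/49 ≈ -2.0609e+7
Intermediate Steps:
u(n) = -n*(6 + n)/4 (u(n) = -(n + n)*(n + 6)/8 = -2*n*(6 + n)/8 = -n*(6 + n)/4)
I(w, L) = -L*w*(6 + w)/4 (I(w, L) = L*(-w*(6 + w)/4) = -L*w*(6 + w)/4)
S(M, Q) = M/49 (S(M, Q) = M*(1/49) = M/49)
(-4277 + S(22, I(9, -5)))*(327 + 4492) = (-4277 + (1/49)*22)*(327 + 4492) = (-4277 + 22/49)*4819 = -209551/49*4819 = -1009826269/49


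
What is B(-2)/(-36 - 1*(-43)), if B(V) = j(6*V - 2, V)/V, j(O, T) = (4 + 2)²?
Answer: -18/7 ≈ -2.5714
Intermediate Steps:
j(O, T) = 36 (j(O, T) = 6² = 36)
B(V) = 36/V
B(-2)/(-36 - 1*(-43)) = (36/(-2))/(-36 - 1*(-43)) = (36*(-½))/(-36 + 43) = -18/7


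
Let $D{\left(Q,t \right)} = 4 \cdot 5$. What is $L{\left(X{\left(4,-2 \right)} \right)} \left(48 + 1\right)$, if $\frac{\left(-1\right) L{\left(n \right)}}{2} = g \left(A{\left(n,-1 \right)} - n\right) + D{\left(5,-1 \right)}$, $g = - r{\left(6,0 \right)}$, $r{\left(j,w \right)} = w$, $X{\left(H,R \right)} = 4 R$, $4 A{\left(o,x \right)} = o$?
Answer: $-1960$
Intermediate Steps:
$A{\left(o,x \right)} = \frac{o}{4}$
$D{\left(Q,t \right)} = 20$
$g = 0$ ($g = \left(-1\right) 0 = 0$)
$L{\left(n \right)} = -40$ ($L{\left(n \right)} = - 2 \left(0 \left(\frac{n}{4} - n\right) + 20\right) = - 2 \left(0 \left(- \frac{3 n}{4}\right) + 20\right) = - 2 \left(0 + 20\right) = \left(-2\right) 20 = -40$)
$L{\left(X{\left(4,-2 \right)} \right)} \left(48 + 1\right) = - 40 \left(48 + 1\right) = \left(-40\right) 49 = -1960$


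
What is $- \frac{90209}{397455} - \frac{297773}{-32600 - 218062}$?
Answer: $\frac{31913133119}{33208955070} \approx 0.96098$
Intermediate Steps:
$- \frac{90209}{397455} - \frac{297773}{-32600 - 218062} = \left(-90209\right) \frac{1}{397455} - \frac{297773}{-32600 - 218062} = - \frac{90209}{397455} - \frac{297773}{-250662} = - \frac{90209}{397455} - - \frac{297773}{250662} = - \frac{90209}{397455} + \frac{297773}{250662} = \frac{31913133119}{33208955070}$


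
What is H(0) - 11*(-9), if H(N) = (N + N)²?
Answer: 99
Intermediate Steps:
H(N) = 4*N² (H(N) = (2*N)² = 4*N²)
H(0) - 11*(-9) = 4*0² - 11*(-9) = 4*0 + 99 = 0 + 99 = 99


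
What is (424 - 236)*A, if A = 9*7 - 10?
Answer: 9964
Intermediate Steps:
A = 53 (A = 63 - 10 = 53)
(424 - 236)*A = (424 - 236)*53 = 188*53 = 9964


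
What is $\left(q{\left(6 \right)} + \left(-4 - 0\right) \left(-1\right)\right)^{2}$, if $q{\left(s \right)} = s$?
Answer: $100$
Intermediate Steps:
$\left(q{\left(6 \right)} + \left(-4 - 0\right) \left(-1\right)\right)^{2} = \left(6 + \left(-4 - 0\right) \left(-1\right)\right)^{2} = \left(6 + \left(-4 + 0\right) \left(-1\right)\right)^{2} = \left(6 - -4\right)^{2} = \left(6 + 4\right)^{2} = 10^{2} = 100$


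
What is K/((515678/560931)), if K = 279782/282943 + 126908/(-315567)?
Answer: 699590954901325/1096275853639779 ≈ 0.63815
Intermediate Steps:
K = 52382236150/89287473681 (K = 279782*(1/282943) + 126908*(-1/315567) = 279782/282943 - 126908/315567 = 52382236150/89287473681 ≈ 0.58667)
K/((515678/560931)) = 52382236150/(89287473681*((515678/560931))) = 52382236150/(89287473681*((515678*(1/560931)))) = 52382236150/(89287473681*(515678/560931)) = (52382236150/89287473681)*(560931/515678) = 699590954901325/1096275853639779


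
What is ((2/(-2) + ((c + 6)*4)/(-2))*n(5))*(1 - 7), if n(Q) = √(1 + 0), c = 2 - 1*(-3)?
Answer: 138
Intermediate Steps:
c = 5 (c = 2 + 3 = 5)
n(Q) = 1 (n(Q) = √1 = 1)
((2/(-2) + ((c + 6)*4)/(-2))*n(5))*(1 - 7) = ((2/(-2) + ((5 + 6)*4)/(-2))*1)*(1 - 7) = ((2*(-½) + (11*4)*(-½))*1)*(-6) = ((-1 + 44*(-½))*1)*(-6) = ((-1 - 22)*1)*(-6) = -23*1*(-6) = -23*(-6) = 138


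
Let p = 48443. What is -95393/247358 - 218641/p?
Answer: -58703723577/11982763594 ≈ -4.8990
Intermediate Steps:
-95393/247358 - 218641/p = -95393/247358 - 218641/48443 = -58703723577/11982763594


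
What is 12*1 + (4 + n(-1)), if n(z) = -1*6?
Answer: 10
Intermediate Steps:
n(z) = -6
12*1 + (4 + n(-1)) = 12*1 + (4 - 6) = 12 - 2 = 10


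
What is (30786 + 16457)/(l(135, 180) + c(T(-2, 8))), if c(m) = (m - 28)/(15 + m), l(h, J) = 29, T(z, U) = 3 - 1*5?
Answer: 614159/347 ≈ 1769.9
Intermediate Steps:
T(z, U) = -2 (T(z, U) = 3 - 5 = -2)
c(m) = (-28 + m)/(15 + m)
(30786 + 16457)/(l(135, 180) + c(T(-2, 8))) = (30786 + 16457)/(29 + (-28 - 2)/(15 - 2)) = 47243/(29 - 30/13) = 47243/(347/13) = 47243*(13/347) = 614159/347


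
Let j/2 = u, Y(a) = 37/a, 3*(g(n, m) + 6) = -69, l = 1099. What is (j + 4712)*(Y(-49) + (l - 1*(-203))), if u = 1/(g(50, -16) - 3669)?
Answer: 79359554801/12943 ≈ 6.1315e+6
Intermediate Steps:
g(n, m) = -29 (g(n, m) = -6 + (⅓)*(-69) = -6 - 23 = -29)
u = -1/3698 (u = 1/(-29 - 3669) = 1/(-3698) = -1/3698 ≈ -0.00027042)
j = -1/1849 (j = 2*(-1/3698) = -1/1849 ≈ -0.00054083)
(j + 4712)*(Y(-49) + (l - 1*(-203))) = (-1/1849 + 4712)*(37/(-49) + (1099 - 1*(-203))) = 8712487*(37*(-1/49) + (1099 + 203))/1849 = 8712487*(-37/49 + 1302)/1849 = (8712487/1849)*(63761/49) = 79359554801/12943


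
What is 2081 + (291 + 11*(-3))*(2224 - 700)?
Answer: 395273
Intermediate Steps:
2081 + (291 + 11*(-3))*(2224 - 700) = 2081 + (291 - 33)*1524 = 2081 + 258*1524 = 2081 + 393192 = 395273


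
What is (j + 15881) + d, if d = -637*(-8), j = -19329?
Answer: 1648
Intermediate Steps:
d = 5096
(j + 15881) + d = (-19329 + 15881) + 5096 = -3448 + 5096 = 1648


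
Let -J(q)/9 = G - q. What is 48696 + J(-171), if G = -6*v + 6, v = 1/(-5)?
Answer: 235461/5 ≈ 47092.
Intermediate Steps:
v = -⅕ ≈ -0.20000
G = 36/5 (G = -6*(-⅕) + 6 = 6/5 + 6 = 36/5 ≈ 7.2000)
J(q) = -324/5 + 9*q (J(q) = -9*(36/5 - q) = -324/5 + 9*q)
48696 + J(-171) = 48696 + (-324/5 + 9*(-171)) = 48696 + (-324/5 - 1539) = 48696 - 8019/5 = 235461/5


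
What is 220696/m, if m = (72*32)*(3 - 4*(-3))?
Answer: 27587/4320 ≈ 6.3859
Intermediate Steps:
m = 34560 (m = 2304*(3 + 12) = 2304*15 = 34560)
220696/m = 220696/34560 = 220696*(1/34560) = 27587/4320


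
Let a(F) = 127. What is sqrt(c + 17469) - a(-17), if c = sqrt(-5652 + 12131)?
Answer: -127 + sqrt(17469 + sqrt(6479)) ≈ 5.4745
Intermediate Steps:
c = sqrt(6479) ≈ 80.492
sqrt(c + 17469) - a(-17) = sqrt(sqrt(6479) + 17469) - 1*127 = sqrt(17469 + sqrt(6479)) - 127 = -127 + sqrt(17469 + sqrt(6479))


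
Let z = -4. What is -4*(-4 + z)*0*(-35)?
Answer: 0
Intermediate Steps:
-4*(-4 + z)*0*(-35) = -4*(-4 - 4)*0*(-35) = -(-32)*0*(-35) = -4*0*(-35) = 0*(-35) = 0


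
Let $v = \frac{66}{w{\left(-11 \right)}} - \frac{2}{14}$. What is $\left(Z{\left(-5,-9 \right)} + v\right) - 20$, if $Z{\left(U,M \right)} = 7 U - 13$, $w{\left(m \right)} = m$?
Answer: $- \frac{519}{7} \approx -74.143$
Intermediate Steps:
$Z{\left(U,M \right)} = -13 + 7 U$
$v = - \frac{43}{7}$ ($v = \frac{66}{-11} - \frac{2}{14} = 66 \left(- \frac{1}{11}\right) - \frac{1}{7} = -6 - \frac{1}{7} = - \frac{43}{7} \approx -6.1429$)
$\left(Z{\left(-5,-9 \right)} + v\right) - 20 = \left(\left(-13 + 7 \left(-5\right)\right) - \frac{43}{7}\right) - 20 = \left(\left(-13 - 35\right) - \frac{43}{7}\right) + \left(-39 + 19\right) = \left(-48 - \frac{43}{7}\right) - 20 = - \frac{379}{7} - 20 = - \frac{519}{7}$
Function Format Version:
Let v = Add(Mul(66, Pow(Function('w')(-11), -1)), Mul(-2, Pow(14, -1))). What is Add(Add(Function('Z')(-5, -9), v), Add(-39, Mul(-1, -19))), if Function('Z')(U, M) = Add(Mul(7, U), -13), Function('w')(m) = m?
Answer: Rational(-519, 7) ≈ -74.143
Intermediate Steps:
Function('Z')(U, M) = Add(-13, Mul(7, U))
v = Rational(-43, 7) (v = Add(Mul(66, Pow(-11, -1)), Mul(-2, Pow(14, -1))) = Add(Mul(66, Rational(-1, 11)), Mul(-2, Rational(1, 14))) = Add(-6, Rational(-1, 7)) = Rational(-43, 7) ≈ -6.1429)
Add(Add(Function('Z')(-5, -9), v), Add(-39, Mul(-1, -19))) = Add(Add(Add(-13, Mul(7, -5)), Rational(-43, 7)), Add(-39, Mul(-1, -19))) = Add(Add(Add(-13, -35), Rational(-43, 7)), Add(-39, 19)) = Add(Add(-48, Rational(-43, 7)), -20) = Add(Rational(-379, 7), -20) = Rational(-519, 7)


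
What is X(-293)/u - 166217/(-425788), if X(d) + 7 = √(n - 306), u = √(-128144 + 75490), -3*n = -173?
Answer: 166217/425788 + √117681690/157962 + I*√52654/7522 ≈ 0.45905 + 0.030506*I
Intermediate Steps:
n = 173/3 (n = -⅓*(-173) = 173/3 ≈ 57.667)
u = I*√52654 (u = √(-52654) = I*√52654 ≈ 229.46*I)
X(d) = -7 + I*√2235/3 (X(d) = -7 + √(173/3 - 306) = -7 + √(-745/3) = -7 + I*√2235/3)
X(-293)/u - 166217/(-425788) = (-7 + I*√2235/3)/((I*√52654)) - 166217/(-425788) = (-7 + I*√2235/3)*(-I*√52654/52654) - 166217*(-1/425788) = -I*√52654*(-7 + I*√2235/3)/52654 + 166217/425788 = 166217/425788 - I*√52654*(-7 + I*√2235/3)/52654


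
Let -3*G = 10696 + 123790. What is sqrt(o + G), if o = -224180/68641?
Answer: I*sqrt(1901065911288918)/205923 ≈ 211.74*I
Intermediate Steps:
G = -134486/3 (G = -(10696 + 123790)/3 = -1/3*134486 = -134486/3 ≈ -44829.)
o = -224180/68641 (o = -224180*1/68641 = -224180/68641 ≈ -3.2660)
sqrt(o + G) = sqrt(-224180/68641 - 134486/3) = sqrt(-9231926066/205923) = I*sqrt(1901065911288918)/205923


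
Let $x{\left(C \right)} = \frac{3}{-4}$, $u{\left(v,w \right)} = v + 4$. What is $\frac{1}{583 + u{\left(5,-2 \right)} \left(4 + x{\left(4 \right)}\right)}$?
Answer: $\frac{4}{2449} \approx 0.0016333$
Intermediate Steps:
$u{\left(v,w \right)} = 4 + v$
$x{\left(C \right)} = - \frac{3}{4}$ ($x{\left(C \right)} = 3 \left(- \frac{1}{4}\right) = - \frac{3}{4}$)
$\frac{1}{583 + u{\left(5,-2 \right)} \left(4 + x{\left(4 \right)}\right)} = \frac{1}{583 + \left(4 + 5\right) \left(4 - \frac{3}{4}\right)} = \frac{1}{583 + 9 \cdot \frac{13}{4}} = \frac{1}{583 + \frac{117}{4}} = \frac{1}{\frac{2449}{4}} = \frac{4}{2449}$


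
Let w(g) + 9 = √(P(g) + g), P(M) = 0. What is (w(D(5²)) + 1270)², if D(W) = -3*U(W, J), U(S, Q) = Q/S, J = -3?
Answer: 39790864/25 ≈ 1.5916e+6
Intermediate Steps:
D(W) = 9/W (D(W) = -(-9)/W = 9/W)
w(g) = -9 + √g (w(g) = -9 + √(0 + g) = -9 + √g)
(w(D(5²)) + 1270)² = ((-9 + √(9/(5²))) + 1270)² = ((-9 + √(9/25)) + 1270)² = ((-9 + ⅗) + 1270)² = (-42/5 + 1270)² = (6308/5)² = 39790864/25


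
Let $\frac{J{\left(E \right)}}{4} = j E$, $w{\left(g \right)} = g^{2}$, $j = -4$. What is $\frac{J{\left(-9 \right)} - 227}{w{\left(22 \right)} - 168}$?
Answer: $- \frac{83}{316} \approx -0.26266$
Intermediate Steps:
$J{\left(E \right)} = - 16 E$ ($J{\left(E \right)} = 4 \left(- 4 E\right) = - 16 E$)
$\frac{J{\left(-9 \right)} - 227}{w{\left(22 \right)} - 168} = \frac{\left(-16\right) \left(-9\right) - 227}{22^{2} - 168} = \frac{144 - 227}{484 - 168} = - \frac{83}{316}$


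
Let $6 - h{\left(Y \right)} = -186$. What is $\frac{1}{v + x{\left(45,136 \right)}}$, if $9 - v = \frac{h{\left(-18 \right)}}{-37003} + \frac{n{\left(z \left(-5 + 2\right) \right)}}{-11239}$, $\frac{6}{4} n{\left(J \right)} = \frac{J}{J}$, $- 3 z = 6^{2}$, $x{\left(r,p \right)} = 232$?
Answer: $\frac{1247630151}{300685414061} \approx 0.0041493$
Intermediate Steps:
$h{\left(Y \right)} = 192$ ($h{\left(Y \right)} = 6 - -186 = 6 + 186 = 192$)
$z = -12$ ($z = - \frac{6^{2}}{3} = \left(- \frac{1}{3}\right) 36 = -12$)
$n{\left(J \right)} = \frac{2}{3}$ ($n{\left(J \right)} = \frac{2 \frac{J}{J}}{3} = \frac{2}{3} \cdot 1 = \frac{2}{3}$)
$v = \frac{11235219029}{1247630151}$ ($v = 9 - \left(\frac{192}{-37003} + \frac{2}{3 \left(-11239\right)}\right) = 9 - \left(192 \left(- \frac{1}{37003}\right) + \frac{2}{3} \left(- \frac{1}{11239}\right)\right) = 9 - \left(- \frac{192}{37003} - \frac{2}{33717}\right) = 9 - - \frac{6547670}{1247630151} = 9 + \frac{6547670}{1247630151} = \frac{11235219029}{1247630151} \approx 9.0052$)
$\frac{1}{v + x{\left(45,136 \right)}} = \frac{1}{\frac{11235219029}{1247630151} + 232} = \frac{1}{\frac{300685414061}{1247630151}} = \frac{1247630151}{300685414061}$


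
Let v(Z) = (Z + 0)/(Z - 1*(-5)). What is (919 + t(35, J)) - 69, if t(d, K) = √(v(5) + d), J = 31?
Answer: 850 + √142/2 ≈ 855.96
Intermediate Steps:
v(Z) = Z/(5 + Z) (v(Z) = Z/(Z + 5) = Z/(5 + Z))
t(d, K) = √(½ + d) (t(d, K) = √(5/(5 + 5) + d) = √(5/10 + d) = √(5*(⅒) + d) = √(½ + d))
(919 + t(35, J)) - 69 = (919 + √(2 + 4*35)/2) - 69 = (919 + √(2 + 140)/2) - 69 = (919 + √142/2) - 69 = 850 + √142/2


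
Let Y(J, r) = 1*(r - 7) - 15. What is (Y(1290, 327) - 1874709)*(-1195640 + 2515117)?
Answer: -2473232966708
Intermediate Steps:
Y(J, r) = -22 + r (Y(J, r) = 1*(-7 + r) - 15 = (-7 + r) - 15 = -22 + r)
(Y(1290, 327) - 1874709)*(-1195640 + 2515117) = ((-22 + 327) - 1874709)*(-1195640 + 2515117) = (305 - 1874709)*1319477 = -1874404*1319477 = -2473232966708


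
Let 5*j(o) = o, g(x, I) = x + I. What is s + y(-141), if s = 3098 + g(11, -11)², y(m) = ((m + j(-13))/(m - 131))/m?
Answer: 297035881/95880 ≈ 3098.0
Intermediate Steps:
g(x, I) = I + x
j(o) = o/5
y(m) = (-13/5 + m)/(m*(-131 + m)) (y(m) = ((m + (⅕)*(-13))/(m - 131))/m = ((m - 13/5)/(-131 + m))/m = ((-13/5 + m)/(-131 + m))/m = (-13/5 + m)/(m*(-131 + m)))
s = 3098 (s = 3098 + (-11 + 11)² = 3098 + 0² = 3098 + 0 = 3098)
s + y(-141) = 3098 + (-13/5 - 141)/((-141)*(-131 - 141)) = 3098 - 1/141*(-718/5)/(-272) = 3098 - 1/141*(-1/272)*(-718/5) = 3098 - 359/95880 = 297035881/95880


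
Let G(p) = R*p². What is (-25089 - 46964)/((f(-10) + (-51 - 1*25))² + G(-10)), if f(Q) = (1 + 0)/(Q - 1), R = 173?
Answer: -8718413/2793869 ≈ -3.1206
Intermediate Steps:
f(Q) = 1/(-1 + Q)
G(p) = 173*p²
(-25089 - 46964)/((f(-10) + (-51 - 1*25))² + G(-10)) = (-25089 - 46964)/((1/(-1 - 10) + (-51 - 1*25))² + 173*(-10)²) = -72053/((1/(-11) + (-51 - 25))² + 173*100) = -72053/((-1/11 - 76)² + 17300) = -72053/((-837/11)² + 17300) = -72053/(700569/121 + 17300) = -72053/2793869/121 = -72053*121/2793869 = -8718413/2793869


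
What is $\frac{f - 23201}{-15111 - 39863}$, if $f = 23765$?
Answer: $- \frac{282}{27487} \approx -0.010259$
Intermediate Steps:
$\frac{f - 23201}{-15111 - 39863} = \frac{23765 - 23201}{-15111 - 39863} = \frac{564}{-54974} = 564 \left(- \frac{1}{54974}\right) = - \frac{282}{27487}$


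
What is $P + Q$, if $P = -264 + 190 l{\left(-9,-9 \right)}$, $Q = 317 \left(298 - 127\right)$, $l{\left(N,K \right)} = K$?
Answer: $52233$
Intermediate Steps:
$Q = 54207$ ($Q = 317 \cdot 171 = 54207$)
$P = -1974$ ($P = -264 + 190 \left(-9\right) = -264 - 1710 = -1974$)
$P + Q = -1974 + 54207 = 52233$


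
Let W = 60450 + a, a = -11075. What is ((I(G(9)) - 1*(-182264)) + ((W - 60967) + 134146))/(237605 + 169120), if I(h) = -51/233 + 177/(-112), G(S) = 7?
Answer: 106059781/141518608 ≈ 0.74944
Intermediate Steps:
W = 49375 (W = 60450 - 11075 = 49375)
I(h) = -46953/26096 (I(h) = -51*1/233 + 177*(-1/112) = -51/233 - 177/112 = -46953/26096)
((I(G(9)) - 1*(-182264)) + ((W - 60967) + 134146))/(237605 + 169120) = ((-46953/26096 - 1*(-182264)) + ((49375 - 60967) + 134146))/(237605 + 169120) = ((-46953/26096 + 182264) + (-11592 + 134146))/406725 = (4756314391/26096 + 122554)*(1/406725) = (7954483575/26096)*(1/406725) = 106059781/141518608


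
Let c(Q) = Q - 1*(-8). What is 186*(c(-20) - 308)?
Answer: -59520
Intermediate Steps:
c(Q) = 8 + Q (c(Q) = Q + 8 = 8 + Q)
186*(c(-20) - 308) = 186*((8 - 20) - 308) = 186*(-12 - 308) = 186*(-320) = -59520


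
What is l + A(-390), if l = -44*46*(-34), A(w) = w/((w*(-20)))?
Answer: 1376319/20 ≈ 68816.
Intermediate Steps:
A(w) = -1/20 (A(w) = w/((-20*w)) = w*(-1/(20*w)) = -1/20)
l = 68816 (l = -2024*(-34) = 68816)
l + A(-390) = 68816 - 1/20 = 1376319/20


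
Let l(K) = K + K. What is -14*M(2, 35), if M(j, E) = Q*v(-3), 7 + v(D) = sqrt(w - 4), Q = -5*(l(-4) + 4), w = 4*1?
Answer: 1960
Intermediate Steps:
w = 4
l(K) = 2*K
Q = 20 (Q = -5*(2*(-4) + 4) = -5*(-8 + 4) = -5*(-4) = 20)
v(D) = -7 (v(D) = -7 + sqrt(4 - 4) = -7 + sqrt(0) = -7 + 0 = -7)
M(j, E) = -140 (M(j, E) = 20*(-7) = -140)
-14*M(2, 35) = -14*(-140) = 1960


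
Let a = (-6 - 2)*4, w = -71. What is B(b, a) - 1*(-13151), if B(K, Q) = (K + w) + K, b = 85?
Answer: 13250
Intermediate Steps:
a = -32 (a = -8*4 = -32)
B(K, Q) = -71 + 2*K (B(K, Q) = (K - 71) + K = (-71 + K) + K = -71 + 2*K)
B(b, a) - 1*(-13151) = (-71 + 2*85) - 1*(-13151) = (-71 + 170) + 13151 = 99 + 13151 = 13250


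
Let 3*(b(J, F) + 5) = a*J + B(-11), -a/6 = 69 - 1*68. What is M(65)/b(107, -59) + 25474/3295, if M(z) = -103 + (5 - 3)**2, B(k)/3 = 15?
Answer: 1840967/224060 ≈ 8.2164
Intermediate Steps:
a = -6 (a = -6*(69 - 1*68) = -6*(69 - 68) = -6*1 = -6)
B(k) = 45 (B(k) = 3*15 = 45)
b(J, F) = 10 - 2*J (b(J, F) = -5 + (-6*J + 45)/3 = -5 + (45 - 6*J)/3 = -5 + (15 - 2*J) = 10 - 2*J)
M(z) = -99 (M(z) = -103 + 2**2 = -103 + 4 = -99)
M(65)/b(107, -59) + 25474/3295 = -99/(10 - 2*107) + 25474/3295 = -99/(10 - 214) + 25474*(1/3295) = -99/(-204) + 25474/3295 = -99*(-1/204) + 25474/3295 = 33/68 + 25474/3295 = 1840967/224060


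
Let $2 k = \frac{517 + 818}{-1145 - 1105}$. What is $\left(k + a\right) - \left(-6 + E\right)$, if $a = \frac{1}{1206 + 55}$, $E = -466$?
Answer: $\frac{178445671}{378300} \approx 471.7$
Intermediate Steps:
$a = \frac{1}{1261} \approx 0.00079302$
$k = - \frac{89}{300}$ ($k = \frac{\left(517 + 818\right) \frac{1}{-1145 - 1105}}{2} = \frac{1335 \frac{1}{-2250}}{2} = \frac{1335 \left(- \frac{1}{2250}\right)}{2} = \frac{1}{2} \left(- \frac{89}{150}\right) = - \frac{89}{300} \approx -0.29667$)
$\left(k + a\right) - \left(-6 + E\right) = \left(- \frac{89}{300} + \frac{1}{1261}\right) + \left(6 - -466\right) = - \frac{111929}{378300} + \left(6 + 466\right) = - \frac{111929}{378300} + 472 = \frac{178445671}{378300}$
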